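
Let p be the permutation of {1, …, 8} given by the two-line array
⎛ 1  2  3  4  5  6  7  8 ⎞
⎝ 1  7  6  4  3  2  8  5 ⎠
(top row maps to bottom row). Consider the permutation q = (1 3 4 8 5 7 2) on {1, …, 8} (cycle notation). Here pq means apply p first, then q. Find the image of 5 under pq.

4

(pq)(5) = q(p(5)). p(5) = 3, then q(3) = 4. So (pq)(5) = 4.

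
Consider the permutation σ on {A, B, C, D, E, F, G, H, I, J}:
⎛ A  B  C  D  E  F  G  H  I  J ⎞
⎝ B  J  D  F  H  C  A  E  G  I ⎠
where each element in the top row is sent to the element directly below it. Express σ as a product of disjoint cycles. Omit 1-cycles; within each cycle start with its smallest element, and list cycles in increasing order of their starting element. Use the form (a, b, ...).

Iterating σ from A gives A → B → J → I → G → A; that is the 5-cycle (A, B, J, I, G).
Continuing from each remaining unvisited element yields (A, B, J, I, G)(C, D, F)(E, H).

(A, B, J, I, G)(C, D, F)(E, H)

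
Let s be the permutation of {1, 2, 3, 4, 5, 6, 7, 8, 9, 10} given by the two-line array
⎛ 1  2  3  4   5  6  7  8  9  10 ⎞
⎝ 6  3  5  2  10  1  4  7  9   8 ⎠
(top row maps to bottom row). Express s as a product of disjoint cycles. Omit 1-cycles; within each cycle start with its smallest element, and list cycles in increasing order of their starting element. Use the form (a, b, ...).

From 1: 1 → 6 → 1, closing the cycle (1, 6).
Continuing from each remaining unvisited element yields (1, 6)(2, 3, 5, 10, 8, 7, 4).

(1, 6)(2, 3, 5, 10, 8, 7, 4)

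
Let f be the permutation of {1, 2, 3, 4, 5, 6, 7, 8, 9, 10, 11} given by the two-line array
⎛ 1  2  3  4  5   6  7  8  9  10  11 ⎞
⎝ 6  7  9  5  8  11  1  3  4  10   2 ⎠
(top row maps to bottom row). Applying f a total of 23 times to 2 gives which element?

6

Tracing 2 → 7 → … returns to 2 after 5 steps, so 2 lies in a 5-cycle (1, 6, 11, 2, 7).
Powers repeat with period 5 on this cycle, and 23 mod 5 = 3, so f^23(2) = f^3(2).
Stepping 3 places around the cycle: 2 → 7 → 1 → 6.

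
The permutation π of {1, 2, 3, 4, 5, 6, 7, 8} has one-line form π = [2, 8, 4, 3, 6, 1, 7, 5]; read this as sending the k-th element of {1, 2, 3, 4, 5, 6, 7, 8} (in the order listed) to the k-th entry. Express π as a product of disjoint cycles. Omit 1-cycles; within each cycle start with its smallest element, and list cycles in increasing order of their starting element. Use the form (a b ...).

Start at 1 and follow images: 1 → 2 → 8 → 5 → 6 → 1, giving the cycle (1 2 8 5 6).
Continuing from each remaining unvisited element yields (1 2 8 5 6)(3 4).

(1 2 8 5 6)(3 4)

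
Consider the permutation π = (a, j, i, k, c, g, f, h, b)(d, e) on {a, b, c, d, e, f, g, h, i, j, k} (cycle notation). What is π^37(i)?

i lies in the 9-cycle (a, j, i, k, c, g, f, h, b).
On a 9-cycle, π^9 is the identity, so π^37 = π^1 there (37 ≡ 1 mod 9).
Advancing 1 step from i: i → k.

k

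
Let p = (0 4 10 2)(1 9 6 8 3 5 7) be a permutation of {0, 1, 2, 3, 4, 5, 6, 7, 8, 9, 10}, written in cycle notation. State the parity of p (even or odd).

The cycle lengths are 7, 4.
A cycle of length ℓ contributes ℓ−1 transpositions, so p is a product of 6 + 3 = 9 transpositions — odd.

odd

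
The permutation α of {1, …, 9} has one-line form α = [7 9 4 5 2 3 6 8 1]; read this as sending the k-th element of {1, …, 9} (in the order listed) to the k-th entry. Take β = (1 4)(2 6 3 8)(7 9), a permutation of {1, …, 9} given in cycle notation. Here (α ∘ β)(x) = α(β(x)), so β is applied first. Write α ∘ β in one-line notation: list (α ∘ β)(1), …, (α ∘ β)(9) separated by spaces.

(α ∘ β)(x) = α(β(x)). Computing each image: α(β(1)) = α(4) = 5, α(β(2)) = α(6) = 3, α(β(3)) = α(8) = 8, α(β(4)) = α(1) = 7, α(β(5)) = α(5) = 2, α(β(6)) = α(3) = 4, α(β(7)) = α(9) = 1, α(β(8)) = α(2) = 9, α(β(9)) = α(7) = 6.
Hence α ∘ β = [5 3 8 7 2 4 1 9 6].

5 3 8 7 2 4 1 9 6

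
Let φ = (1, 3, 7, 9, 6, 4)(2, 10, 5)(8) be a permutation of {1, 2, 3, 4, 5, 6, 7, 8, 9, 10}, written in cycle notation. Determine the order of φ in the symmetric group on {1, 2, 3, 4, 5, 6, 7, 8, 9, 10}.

6

The disjoint cycles have lengths 6, 3, 1.
The order is lcm(6, 3) = 6.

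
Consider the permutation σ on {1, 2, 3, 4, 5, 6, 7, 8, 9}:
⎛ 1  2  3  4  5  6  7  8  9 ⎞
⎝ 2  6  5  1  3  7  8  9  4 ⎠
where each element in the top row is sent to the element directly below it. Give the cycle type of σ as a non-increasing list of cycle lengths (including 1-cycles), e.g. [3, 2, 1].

The disjoint cycles are (1 2 6 7 8 9 4)(3 5), with lengths 7, 2 in non-increasing order.

[7, 2]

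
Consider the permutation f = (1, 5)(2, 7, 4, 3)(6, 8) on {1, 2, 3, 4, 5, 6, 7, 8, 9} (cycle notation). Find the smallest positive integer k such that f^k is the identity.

The disjoint cycles have lengths 4, 2, 2, 1.
The order of f is the least common multiple of its cycle lengths: lcm(4, 2, 2) = 4.

4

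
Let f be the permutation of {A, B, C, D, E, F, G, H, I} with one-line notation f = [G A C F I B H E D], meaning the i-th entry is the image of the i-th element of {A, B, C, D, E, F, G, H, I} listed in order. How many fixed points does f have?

1

The fixed points (elements with f(x) = x) are {C}, so there is 1.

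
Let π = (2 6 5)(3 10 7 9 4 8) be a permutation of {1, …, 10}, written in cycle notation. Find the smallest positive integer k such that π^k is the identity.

6

The cycle type of π is (6, 3, 1).
The order of π is the least common multiple of its cycle lengths: lcm(6, 3) = 6.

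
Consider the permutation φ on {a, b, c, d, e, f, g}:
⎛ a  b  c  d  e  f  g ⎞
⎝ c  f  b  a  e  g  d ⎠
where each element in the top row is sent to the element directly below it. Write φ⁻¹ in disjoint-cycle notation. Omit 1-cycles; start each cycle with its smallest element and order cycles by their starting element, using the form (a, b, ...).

The cycle decomposition of φ is (a, c, b, f, g, d).
Reversing each cycle (and rotating so the smallest element leads) gives φ⁻¹ = (a, d, g, f, b, c).

(a, d, g, f, b, c)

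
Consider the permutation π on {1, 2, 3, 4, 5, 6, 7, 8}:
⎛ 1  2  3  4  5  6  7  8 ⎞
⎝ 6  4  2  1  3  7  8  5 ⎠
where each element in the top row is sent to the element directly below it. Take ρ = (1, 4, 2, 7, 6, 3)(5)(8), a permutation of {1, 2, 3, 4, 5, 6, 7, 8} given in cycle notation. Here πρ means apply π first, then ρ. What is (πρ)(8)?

π(8) = 5, then ρ(5) = 5; composing gives (πρ)(8) = 5.

5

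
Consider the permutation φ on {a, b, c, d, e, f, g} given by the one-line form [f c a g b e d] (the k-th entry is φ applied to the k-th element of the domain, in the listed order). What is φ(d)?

g

d is element number 4 of the domain, and entry number 4 of the one-line form is g, so φ(d) = g.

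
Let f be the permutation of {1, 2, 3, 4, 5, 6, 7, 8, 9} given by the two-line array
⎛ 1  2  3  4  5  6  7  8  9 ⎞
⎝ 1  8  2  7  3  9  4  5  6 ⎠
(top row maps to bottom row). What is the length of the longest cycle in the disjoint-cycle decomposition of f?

Decomposing into disjoint cycles gives (2 8 5 3)(4 7)(6 9); the longest has length 4.

4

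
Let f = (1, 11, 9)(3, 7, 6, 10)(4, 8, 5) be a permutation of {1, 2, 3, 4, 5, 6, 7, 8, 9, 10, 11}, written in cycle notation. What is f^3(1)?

1

1 lies in the 3-cycle (1, 11, 9).
Powers repeat with period 3 on this cycle, and 3 mod 3 = 0, so f^3(1) = f^0(1).
So f^3(1) = 1.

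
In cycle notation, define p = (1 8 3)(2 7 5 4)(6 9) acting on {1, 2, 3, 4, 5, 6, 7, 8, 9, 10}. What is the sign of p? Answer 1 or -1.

The cycle lengths are 4, 3, 2, 1.
A cycle is odd iff its length is even; p has 2 even-length cycles, so sgn(p) = (−1)^2 and p is even.

1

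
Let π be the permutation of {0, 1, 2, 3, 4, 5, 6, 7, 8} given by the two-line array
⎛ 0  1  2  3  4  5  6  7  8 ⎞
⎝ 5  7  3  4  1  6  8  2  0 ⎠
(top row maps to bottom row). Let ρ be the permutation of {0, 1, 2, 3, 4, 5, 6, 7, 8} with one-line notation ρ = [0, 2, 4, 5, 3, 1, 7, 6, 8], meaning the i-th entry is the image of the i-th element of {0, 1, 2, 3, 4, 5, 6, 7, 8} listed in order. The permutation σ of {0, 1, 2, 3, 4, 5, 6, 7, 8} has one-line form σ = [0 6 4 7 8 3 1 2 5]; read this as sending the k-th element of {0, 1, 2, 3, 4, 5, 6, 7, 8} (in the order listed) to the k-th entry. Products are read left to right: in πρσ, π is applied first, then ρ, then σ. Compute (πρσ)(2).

Chase 2: π(2) = 3; ρ(3) = 5; σ(5) = 3. Hence (πρσ)(2) = 3.

3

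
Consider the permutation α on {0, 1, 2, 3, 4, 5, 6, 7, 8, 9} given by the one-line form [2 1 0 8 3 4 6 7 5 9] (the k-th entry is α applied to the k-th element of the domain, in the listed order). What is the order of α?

4

Writing α as disjoint cycles, the cycle lengths are 4, 2, 1, 1, 1, 1.
The order is lcm(4, 2) = 4.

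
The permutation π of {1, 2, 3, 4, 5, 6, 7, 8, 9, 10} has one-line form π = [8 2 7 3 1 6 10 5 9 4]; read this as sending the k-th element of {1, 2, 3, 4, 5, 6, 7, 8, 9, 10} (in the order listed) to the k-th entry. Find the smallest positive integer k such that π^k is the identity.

Decomposing into disjoint cycles gives cycle lengths 4, 3, 1, 1, 1.
The order of π is the least common multiple of its cycle lengths: lcm(4, 3) = 12.

12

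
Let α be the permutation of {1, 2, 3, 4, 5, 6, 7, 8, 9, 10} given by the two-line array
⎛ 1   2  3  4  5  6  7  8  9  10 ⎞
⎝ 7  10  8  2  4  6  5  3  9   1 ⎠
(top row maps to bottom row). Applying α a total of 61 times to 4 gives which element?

2

Tracing 4 → 2 → … returns to 4 after 6 steps, so 4 lies in a 6-cycle (1 7 5 4 2 10).
Since the cycle has length 6, α^61 acts on it the same as α^1 (61 mod 6 = 1).
Advancing 1 step from 4: 4 → 2.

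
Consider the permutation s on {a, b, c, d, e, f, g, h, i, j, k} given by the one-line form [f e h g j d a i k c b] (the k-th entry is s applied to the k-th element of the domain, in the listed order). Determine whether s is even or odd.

In disjoint-cycle form the cycle lengths are 7, 4.
A cycle of length ℓ contributes ℓ−1 transpositions, so s is a product of 6 + 3 = 9 transpositions — odd.

odd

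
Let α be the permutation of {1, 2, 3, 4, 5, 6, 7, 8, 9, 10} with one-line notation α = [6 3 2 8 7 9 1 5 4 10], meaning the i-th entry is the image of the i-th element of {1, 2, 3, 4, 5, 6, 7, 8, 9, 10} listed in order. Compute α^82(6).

7

Tracing 6 → 9 → … returns to 6 after 7 steps, so 6 lies in a 7-cycle (1, 6, 9, 4, 8, 5, 7).
On a 7-cycle, α^7 is the identity, so α^82 = α^5 there (82 ≡ 5 mod 7).
Stepping 5 places around the cycle: 6 → 9 → 4 → 8 → 5 → 7.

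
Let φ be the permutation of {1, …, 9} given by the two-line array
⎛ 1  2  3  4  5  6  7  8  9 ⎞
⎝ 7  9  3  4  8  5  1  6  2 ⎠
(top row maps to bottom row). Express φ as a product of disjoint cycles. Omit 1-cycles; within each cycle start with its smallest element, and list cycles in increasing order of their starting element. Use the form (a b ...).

(1 7)(2 9)(5 8 6)

Start at 1 and follow images: 1 → 7 → 1, giving the cycle (1 7).
Continuing from each remaining unvisited element yields (1 7)(2 9)(5 8 6).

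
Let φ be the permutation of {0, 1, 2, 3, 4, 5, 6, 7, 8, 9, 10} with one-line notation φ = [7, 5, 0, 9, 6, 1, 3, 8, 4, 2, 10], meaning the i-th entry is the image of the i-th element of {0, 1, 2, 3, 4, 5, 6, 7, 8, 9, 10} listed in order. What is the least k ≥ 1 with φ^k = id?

8

The disjoint-cycle form of φ has cycle lengths 8, 2, 1.
Since disjoint cycles commute, ord(φ) = lcm(8, 2) = 8.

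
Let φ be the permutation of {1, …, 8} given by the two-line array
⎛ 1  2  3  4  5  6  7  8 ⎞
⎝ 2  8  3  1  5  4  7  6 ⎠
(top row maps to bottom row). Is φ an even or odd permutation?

even

In disjoint-cycle form the cycle lengths are 5, 1, 1, 1.
A cycle of length ℓ contributes ℓ−1 transpositions, so φ is a product of 4 transpositions — even.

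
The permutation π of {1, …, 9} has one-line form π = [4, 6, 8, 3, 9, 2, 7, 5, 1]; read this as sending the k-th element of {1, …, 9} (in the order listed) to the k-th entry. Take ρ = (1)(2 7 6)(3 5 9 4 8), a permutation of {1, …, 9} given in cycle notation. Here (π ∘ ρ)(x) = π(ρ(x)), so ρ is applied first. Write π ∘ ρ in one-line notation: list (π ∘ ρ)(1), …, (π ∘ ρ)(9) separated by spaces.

4 7 9 5 1 6 2 8 3

Chase each element through ρ then π: 1 → 1 → 4; 2 → 7 → 7; 3 → 5 → 9; 4 → 8 → 5; 5 → 9 → 1; 6 → 2 → 6; 7 → 6 → 2; 8 → 3 → 8; 9 → 4 → 3.
Collecting the images, π ∘ ρ = [4 7 9 5 1 6 2 8 3].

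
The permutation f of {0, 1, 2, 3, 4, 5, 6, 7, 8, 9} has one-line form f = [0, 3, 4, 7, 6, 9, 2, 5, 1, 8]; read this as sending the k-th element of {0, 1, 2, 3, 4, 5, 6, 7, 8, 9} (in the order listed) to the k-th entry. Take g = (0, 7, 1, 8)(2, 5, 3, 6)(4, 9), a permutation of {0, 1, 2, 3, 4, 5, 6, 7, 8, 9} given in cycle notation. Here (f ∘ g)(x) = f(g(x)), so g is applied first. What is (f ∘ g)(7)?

3

(f ∘ g)(7) = f(g(7)). g(7) = 1, then f(1) = 3. So (f ∘ g)(7) = 3.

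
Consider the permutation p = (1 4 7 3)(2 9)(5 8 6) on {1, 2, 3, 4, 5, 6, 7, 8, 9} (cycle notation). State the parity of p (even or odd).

even

The cycle lengths are 4, 3, 2.
A cycle of length ℓ contributes ℓ−1 transpositions, so p is a product of 3 + 2 + 1 = 6 transpositions — even.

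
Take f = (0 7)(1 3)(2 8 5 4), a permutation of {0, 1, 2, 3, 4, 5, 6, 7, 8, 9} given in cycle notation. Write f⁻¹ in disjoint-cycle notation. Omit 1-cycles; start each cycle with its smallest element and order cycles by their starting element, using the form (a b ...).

Inverting a permutation written in cycle notation just reverses the order within every cycle.
After reversing and putting each cycle's least element first, f⁻¹ = (0 7)(1 3)(2 4 5 8).

(0 7)(1 3)(2 4 5 8)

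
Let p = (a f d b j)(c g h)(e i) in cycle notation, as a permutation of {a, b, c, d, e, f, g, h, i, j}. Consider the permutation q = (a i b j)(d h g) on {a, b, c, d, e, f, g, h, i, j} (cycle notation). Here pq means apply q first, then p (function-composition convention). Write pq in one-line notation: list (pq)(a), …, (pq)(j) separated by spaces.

e a g c i d b h j f

For each element, apply q then p: a → i → e; b → j → a; c → c → g; d → h → c; e → e → i; f → f → d; g → d → b; h → g → h; i → b → j; j → a → f.
Collecting the images, pq = [e a g c i d b h j f].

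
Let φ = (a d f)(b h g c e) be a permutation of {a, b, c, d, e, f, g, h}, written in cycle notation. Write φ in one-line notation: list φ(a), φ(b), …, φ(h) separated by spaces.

Each element maps to the next entry in its cycle (wrapping to the front): a→d, b→h, c→e, d→f, e→b, f→a, g→c, h→g.
Listing these in domain order gives d h e f b a c g.

d h e f b a c g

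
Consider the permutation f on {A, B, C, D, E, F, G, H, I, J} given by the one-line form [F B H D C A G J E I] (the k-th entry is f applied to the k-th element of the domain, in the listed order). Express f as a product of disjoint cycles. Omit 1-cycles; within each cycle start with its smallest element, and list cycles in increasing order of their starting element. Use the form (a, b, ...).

(A, F)(C, H, J, I, E)

From A: A → F → A, closing the cycle (A, F).
Repeating from the next unused element and collecting all non-trivial cycles gives (A, F)(C, H, J, I, E).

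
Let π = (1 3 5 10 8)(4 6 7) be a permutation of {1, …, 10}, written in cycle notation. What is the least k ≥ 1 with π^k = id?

The cycle type of π is (5, 3, 1, 1).
Since disjoint cycles commute, ord(π) = lcm(5, 3) = 15.

15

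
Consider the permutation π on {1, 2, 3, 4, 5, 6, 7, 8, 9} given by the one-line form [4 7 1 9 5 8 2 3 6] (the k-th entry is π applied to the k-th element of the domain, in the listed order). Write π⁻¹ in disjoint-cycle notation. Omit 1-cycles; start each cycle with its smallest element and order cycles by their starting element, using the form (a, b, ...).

The cycle decomposition of π is (1, 4, 9, 6, 8, 3)(2, 7).
The inverse reverses every cycle; in canonical form, π⁻¹ = (1, 3, 8, 6, 9, 4)(2, 7).

(1, 3, 8, 6, 9, 4)(2, 7)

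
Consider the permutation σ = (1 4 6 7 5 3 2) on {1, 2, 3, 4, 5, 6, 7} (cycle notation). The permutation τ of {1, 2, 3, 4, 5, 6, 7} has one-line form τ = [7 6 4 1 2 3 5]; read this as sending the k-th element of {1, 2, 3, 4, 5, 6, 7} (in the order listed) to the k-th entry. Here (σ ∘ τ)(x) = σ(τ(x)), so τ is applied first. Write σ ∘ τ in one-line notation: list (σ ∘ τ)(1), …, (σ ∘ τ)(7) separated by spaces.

5 7 6 4 1 2 3

(σ ∘ τ)(x) = σ(τ(x)). Computing each image: σ(τ(1)) = σ(7) = 5, σ(τ(2)) = σ(6) = 7, σ(τ(3)) = σ(4) = 6, σ(τ(4)) = σ(1) = 4, σ(τ(5)) = σ(2) = 1, σ(τ(6)) = σ(3) = 2, σ(τ(7)) = σ(5) = 3.
Hence σ ∘ τ = [5 7 6 4 1 2 3].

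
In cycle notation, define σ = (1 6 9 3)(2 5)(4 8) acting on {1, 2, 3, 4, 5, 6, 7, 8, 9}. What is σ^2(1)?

9

1 lies in the 4-cycle (1 6 9 3).
Stepping 2 places around the cycle: 1 → 6 → 9.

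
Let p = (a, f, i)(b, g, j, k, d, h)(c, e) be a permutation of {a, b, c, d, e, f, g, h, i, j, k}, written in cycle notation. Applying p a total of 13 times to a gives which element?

a lies in the 3-cycle (a, f, i).
Powers repeat with period 3 on this cycle, and 13 mod 3 = 1, so p^13(a) = p^1(a).
Stepping 1 place around the cycle: a → f.

f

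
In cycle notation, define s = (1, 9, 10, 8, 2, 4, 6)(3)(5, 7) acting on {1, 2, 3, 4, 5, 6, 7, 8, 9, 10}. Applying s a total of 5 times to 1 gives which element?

4

1 lies in the 7-cycle (1, 9, 10, 8, 2, 4, 6).
Advancing 5 steps from 1: 1 → 9 → 10 → 8 → 2 → 4.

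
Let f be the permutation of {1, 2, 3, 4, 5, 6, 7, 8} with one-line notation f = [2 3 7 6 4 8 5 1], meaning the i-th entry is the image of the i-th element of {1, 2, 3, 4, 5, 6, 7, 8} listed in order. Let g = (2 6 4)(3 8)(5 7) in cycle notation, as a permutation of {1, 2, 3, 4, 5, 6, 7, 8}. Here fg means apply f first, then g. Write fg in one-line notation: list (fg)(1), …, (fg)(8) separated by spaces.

(fg)(x) = g(f(x)). Computing each image: g(f(1)) = g(2) = 6, g(f(2)) = g(3) = 8, g(f(3)) = g(7) = 5, g(f(4)) = g(6) = 4, g(f(5)) = g(4) = 2, g(f(6)) = g(8) = 3, g(f(7)) = g(5) = 7, g(f(8)) = g(1) = 1.
Hence fg = [6 8 5 4 2 3 7 1].

6 8 5 4 2 3 7 1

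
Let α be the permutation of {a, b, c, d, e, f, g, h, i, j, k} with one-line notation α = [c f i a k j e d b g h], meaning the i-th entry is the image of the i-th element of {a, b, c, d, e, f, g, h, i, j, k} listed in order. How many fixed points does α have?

No element satisfies α(x) = x, so there are 0 fixed points.

0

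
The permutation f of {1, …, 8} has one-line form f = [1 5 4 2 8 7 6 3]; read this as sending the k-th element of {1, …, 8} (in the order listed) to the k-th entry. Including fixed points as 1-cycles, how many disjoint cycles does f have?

3

The cycle decomposition is (1)(2, 5, 8, 3, 4)(6, 7), which has 3 cycles (counting 1-cycles).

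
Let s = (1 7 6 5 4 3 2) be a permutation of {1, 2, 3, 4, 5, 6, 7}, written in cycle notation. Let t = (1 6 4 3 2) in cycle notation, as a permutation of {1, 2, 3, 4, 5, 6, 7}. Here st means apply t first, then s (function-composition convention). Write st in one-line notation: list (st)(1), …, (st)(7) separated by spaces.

(st)(x) = s(t(x)). Computing each image: s(t(1)) = s(6) = 5, s(t(2)) = s(1) = 7, s(t(3)) = s(2) = 1, s(t(4)) = s(3) = 2, s(t(5)) = s(5) = 4, s(t(6)) = s(4) = 3, s(t(7)) = s(7) = 6.
Hence st = [5 7 1 2 4 3 6].

5 7 1 2 4 3 6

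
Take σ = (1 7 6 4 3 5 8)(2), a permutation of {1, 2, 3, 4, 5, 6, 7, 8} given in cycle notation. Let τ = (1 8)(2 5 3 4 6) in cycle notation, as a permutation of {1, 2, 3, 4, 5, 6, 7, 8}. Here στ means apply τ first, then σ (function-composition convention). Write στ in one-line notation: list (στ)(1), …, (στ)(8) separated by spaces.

(στ)(x) = σ(τ(x)). Computing each image: σ(τ(1)) = σ(8) = 1, σ(τ(2)) = σ(5) = 8, σ(τ(3)) = σ(4) = 3, σ(τ(4)) = σ(6) = 4, σ(τ(5)) = σ(3) = 5, σ(τ(6)) = σ(2) = 2, σ(τ(7)) = σ(7) = 6, σ(τ(8)) = σ(1) = 7.
Hence στ = [1 8 3 4 5 2 6 7].

1 8 3 4 5 2 6 7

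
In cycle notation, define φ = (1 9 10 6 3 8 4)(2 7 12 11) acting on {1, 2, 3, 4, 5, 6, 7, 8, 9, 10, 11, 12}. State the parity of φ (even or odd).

The cycle lengths are 7, 4, 1.
A cycle is odd iff its length is even; φ has 1 even-length cycle, so sgn(φ) = (−1)^1 and φ is odd.

odd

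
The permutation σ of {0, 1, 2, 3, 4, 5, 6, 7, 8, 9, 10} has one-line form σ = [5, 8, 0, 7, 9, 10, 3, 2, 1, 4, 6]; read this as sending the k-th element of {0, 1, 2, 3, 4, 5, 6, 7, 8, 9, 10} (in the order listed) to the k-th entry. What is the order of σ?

14

The disjoint-cycle form of σ has cycle lengths 7, 2, 2.
The order of σ is the least common multiple of its cycle lengths: lcm(7, 2, 2) = 14.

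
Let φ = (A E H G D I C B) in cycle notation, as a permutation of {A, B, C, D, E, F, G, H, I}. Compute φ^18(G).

G lies in the 8-cycle (A E H G D I C B).
On an 8-cycle, φ^8 is the identity, so φ^18 = φ^2 there (18 ≡ 2 mod 8).
Stepping 2 places around the cycle: G → D → I.

I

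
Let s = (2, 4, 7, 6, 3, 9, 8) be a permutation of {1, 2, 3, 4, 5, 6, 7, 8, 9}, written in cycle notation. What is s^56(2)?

2

2 lies in the 7-cycle (2, 4, 7, 6, 3, 9, 8).
On a 7-cycle, s^7 is the identity, so s^56 = s^0 there (56 ≡ 0 mod 7).
So s^56(2) = 2.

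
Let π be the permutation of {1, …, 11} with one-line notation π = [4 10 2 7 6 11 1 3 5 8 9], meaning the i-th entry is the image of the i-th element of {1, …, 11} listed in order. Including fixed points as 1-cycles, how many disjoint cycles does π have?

3

The cycle decomposition is (1, 4, 7)(2, 10, 8, 3)(5, 6, 11, 9), which has 3 cycles (counting 1-cycles).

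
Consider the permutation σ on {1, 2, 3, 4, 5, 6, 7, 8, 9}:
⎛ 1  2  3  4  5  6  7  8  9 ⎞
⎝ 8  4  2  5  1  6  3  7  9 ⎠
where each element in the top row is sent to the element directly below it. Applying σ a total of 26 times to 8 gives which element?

5

Tracing 8 → 7 → … returns to 8 after 7 steps, so 8 lies in a 7-cycle (1 8 7 3 2 4 5).
Powers repeat with period 7 on this cycle, and 26 mod 7 = 5, so σ^26(8) = σ^5(8).
Stepping 5 places around the cycle: 8 → 7 → 3 → 2 → 4 → 5.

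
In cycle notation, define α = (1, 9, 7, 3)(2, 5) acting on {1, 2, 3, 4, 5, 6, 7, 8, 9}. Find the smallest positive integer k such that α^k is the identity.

The disjoint cycles have lengths 4, 2, 1, 1, 1.
Since disjoint cycles commute, ord(α) = lcm(4, 2) = 4.

4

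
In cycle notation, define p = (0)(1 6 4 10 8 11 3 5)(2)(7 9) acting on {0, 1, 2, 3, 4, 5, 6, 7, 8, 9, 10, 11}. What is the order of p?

8

The disjoint cycles have lengths 8, 2, 1, 1.
Since disjoint cycles commute, ord(p) = lcm(8, 2) = 8.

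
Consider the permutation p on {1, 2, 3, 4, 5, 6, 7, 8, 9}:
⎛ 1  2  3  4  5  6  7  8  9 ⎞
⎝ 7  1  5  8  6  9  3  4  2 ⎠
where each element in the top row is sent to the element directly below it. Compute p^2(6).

2

Tracing 6 → 9 → … returns to 6 after 7 steps, so 6 lies in a 7-cycle (1, 7, 3, 5, 6, 9, 2).
Stepping 2 places around the cycle: 6 → 9 → 2.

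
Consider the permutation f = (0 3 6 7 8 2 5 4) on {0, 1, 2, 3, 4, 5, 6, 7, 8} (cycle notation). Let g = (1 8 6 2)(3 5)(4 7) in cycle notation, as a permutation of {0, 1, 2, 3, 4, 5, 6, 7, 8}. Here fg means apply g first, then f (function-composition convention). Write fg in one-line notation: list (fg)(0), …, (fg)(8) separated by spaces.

(fg)(x) = f(g(x)). Computing each image: f(g(0)) = f(0) = 3, f(g(1)) = f(8) = 2, f(g(2)) = f(1) = 1, f(g(3)) = f(5) = 4, f(g(4)) = f(7) = 8, f(g(5)) = f(3) = 6, f(g(6)) = f(2) = 5, f(g(7)) = f(4) = 0, f(g(8)) = f(6) = 7.
Hence fg = [3 2 1 4 8 6 5 0 7].

3 2 1 4 8 6 5 0 7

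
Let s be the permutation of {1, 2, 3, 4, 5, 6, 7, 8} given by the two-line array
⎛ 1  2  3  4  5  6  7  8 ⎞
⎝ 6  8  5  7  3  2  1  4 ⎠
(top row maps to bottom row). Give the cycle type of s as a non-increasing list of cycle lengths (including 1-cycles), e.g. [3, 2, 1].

The disjoint cycles are (1 6 2 8 4 7)(3 5), with lengths 6, 2 in non-increasing order.

[6, 2]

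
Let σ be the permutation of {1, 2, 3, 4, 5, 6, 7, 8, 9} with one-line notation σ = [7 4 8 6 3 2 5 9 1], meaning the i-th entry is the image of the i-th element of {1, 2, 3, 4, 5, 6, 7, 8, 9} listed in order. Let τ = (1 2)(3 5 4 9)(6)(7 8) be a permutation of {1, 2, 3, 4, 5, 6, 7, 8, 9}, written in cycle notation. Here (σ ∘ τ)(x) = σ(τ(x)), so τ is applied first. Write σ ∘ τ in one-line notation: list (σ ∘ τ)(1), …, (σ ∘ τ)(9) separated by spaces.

4 7 3 1 6 2 9 5 8

(σ ∘ τ)(x) = σ(τ(x)). Computing each image: σ(τ(1)) = σ(2) = 4, σ(τ(2)) = σ(1) = 7, σ(τ(3)) = σ(5) = 3, σ(τ(4)) = σ(9) = 1, σ(τ(5)) = σ(4) = 6, σ(τ(6)) = σ(6) = 2, σ(τ(7)) = σ(8) = 9, σ(τ(8)) = σ(7) = 5, σ(τ(9)) = σ(3) = 8.
Hence σ ∘ τ = [4 7 3 1 6 2 9 5 8].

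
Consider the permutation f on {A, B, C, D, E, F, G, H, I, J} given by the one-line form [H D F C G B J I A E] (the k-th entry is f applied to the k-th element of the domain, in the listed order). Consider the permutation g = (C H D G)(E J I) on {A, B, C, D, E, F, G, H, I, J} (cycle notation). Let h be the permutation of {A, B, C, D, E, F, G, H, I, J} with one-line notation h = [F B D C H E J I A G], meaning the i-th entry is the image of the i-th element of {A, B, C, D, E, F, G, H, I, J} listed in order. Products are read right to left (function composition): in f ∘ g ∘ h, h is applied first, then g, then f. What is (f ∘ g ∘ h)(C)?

Apply the permutations in order: h(C) = D, then g(D) = G, then f(G) = J. So (f ∘ g ∘ h)(C) = J.

J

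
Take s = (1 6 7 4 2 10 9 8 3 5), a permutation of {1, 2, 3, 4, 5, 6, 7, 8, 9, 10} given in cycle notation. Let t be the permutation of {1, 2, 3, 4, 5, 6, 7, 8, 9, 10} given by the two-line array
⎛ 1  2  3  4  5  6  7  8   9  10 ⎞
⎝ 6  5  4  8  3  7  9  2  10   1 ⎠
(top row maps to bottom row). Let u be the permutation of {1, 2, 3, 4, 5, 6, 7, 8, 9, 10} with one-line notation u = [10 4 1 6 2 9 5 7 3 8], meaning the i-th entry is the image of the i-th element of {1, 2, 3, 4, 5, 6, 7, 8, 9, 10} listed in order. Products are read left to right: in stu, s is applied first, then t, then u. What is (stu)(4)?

2

Apply the permutations in order: s(4) = 2, then t(2) = 5, then u(5) = 2. So (stu)(4) = 2.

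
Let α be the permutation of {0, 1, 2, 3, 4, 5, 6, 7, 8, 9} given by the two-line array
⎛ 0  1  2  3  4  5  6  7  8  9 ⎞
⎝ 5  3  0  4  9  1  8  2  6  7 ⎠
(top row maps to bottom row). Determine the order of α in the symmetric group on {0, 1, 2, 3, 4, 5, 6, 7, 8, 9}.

Decomposing into disjoint cycles gives cycle lengths 8, 2.
The order of α is the least common multiple of its cycle lengths: lcm(8, 2) = 8.

8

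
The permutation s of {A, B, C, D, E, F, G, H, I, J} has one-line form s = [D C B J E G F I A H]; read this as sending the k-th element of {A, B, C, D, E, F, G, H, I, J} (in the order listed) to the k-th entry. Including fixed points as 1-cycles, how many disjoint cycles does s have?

The cycle decomposition is (A D J H I)(B C)(E)(F G), which has 4 cycles (counting 1-cycles).

4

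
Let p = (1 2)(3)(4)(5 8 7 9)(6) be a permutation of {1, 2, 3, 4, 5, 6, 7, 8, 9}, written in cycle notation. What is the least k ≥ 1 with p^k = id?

The disjoint cycles have lengths 4, 2, 1, 1, 1.
The order is lcm(4, 2) = 4.

4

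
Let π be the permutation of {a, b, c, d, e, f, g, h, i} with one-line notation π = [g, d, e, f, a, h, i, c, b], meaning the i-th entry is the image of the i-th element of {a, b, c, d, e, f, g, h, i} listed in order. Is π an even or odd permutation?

even

In disjoint-cycle form the cycle lengths are 9.
A cycle of length ℓ contributes ℓ−1 transpositions, so π is a product of 8 transpositions — even.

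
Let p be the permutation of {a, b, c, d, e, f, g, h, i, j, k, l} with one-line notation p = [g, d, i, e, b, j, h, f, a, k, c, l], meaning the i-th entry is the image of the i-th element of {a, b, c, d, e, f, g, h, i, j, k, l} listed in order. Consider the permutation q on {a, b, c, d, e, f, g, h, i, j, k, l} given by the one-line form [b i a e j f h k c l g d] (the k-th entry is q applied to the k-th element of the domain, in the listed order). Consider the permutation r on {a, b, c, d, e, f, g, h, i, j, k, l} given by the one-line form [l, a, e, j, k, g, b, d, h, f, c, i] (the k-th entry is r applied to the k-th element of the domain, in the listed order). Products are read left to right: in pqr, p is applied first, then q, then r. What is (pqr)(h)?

g

Apply the permutations in order: p(h) = f, then q(f) = f, then r(f) = g. So (pqr)(h) = g.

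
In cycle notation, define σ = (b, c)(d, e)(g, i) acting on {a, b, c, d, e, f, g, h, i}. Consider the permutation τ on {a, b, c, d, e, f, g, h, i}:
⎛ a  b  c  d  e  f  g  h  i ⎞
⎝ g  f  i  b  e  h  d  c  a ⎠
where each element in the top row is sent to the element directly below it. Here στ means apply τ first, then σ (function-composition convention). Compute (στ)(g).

e

(στ)(g) = σ(τ(g)). τ(g) = d, then σ(d) = e. So (στ)(g) = e.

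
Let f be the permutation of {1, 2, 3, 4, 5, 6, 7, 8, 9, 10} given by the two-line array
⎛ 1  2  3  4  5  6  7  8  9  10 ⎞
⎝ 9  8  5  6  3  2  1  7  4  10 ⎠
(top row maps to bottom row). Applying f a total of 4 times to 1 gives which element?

2

Tracing 1 → 9 → … returns to 1 after 7 steps, so 1 lies in a 7-cycle (1, 9, 4, 6, 2, 8, 7).
Stepping 4 places around the cycle: 1 → 9 → 4 → 6 → 2.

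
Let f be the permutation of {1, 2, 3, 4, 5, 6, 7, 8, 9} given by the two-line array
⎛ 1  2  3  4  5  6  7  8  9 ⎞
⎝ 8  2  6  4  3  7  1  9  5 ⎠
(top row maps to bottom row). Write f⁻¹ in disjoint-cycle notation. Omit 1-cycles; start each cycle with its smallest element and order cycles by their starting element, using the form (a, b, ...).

The cycle decomposition of f is (1, 8, 9, 5, 3, 6, 7).
The inverse reverses every cycle; in canonical form, f⁻¹ = (1, 7, 6, 3, 5, 9, 8).

(1, 7, 6, 3, 5, 9, 8)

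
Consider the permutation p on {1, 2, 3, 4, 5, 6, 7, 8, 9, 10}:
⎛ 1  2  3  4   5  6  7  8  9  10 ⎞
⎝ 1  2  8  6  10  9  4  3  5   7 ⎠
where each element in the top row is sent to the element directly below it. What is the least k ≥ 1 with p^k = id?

The disjoint-cycle form of p has cycle lengths 6, 2, 1, 1.
Since disjoint cycles commute, ord(p) = lcm(6, 2) = 6.

6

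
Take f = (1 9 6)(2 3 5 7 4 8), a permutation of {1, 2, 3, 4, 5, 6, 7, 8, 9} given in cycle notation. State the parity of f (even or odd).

The cycle lengths are 6, 3.
A cycle of length ℓ contributes ℓ−1 transpositions, so f is a product of 5 + 2 = 7 transpositions — odd.

odd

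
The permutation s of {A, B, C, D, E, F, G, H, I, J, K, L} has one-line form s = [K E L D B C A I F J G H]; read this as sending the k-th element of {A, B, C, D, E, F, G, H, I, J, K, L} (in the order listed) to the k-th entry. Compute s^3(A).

A

Tracing A → K → … returns to A after 3 steps, so A lies in a 3-cycle (A K G).
Since the cycle has length 3, s^3 acts on it the same as s^0 (3 mod 3 = 0).
So s^3(A) = A.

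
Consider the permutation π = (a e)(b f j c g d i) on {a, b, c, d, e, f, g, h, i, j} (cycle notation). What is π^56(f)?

f lies in the 7-cycle (b f j c g d i).
Powers repeat with period 7 on this cycle, and 56 mod 7 = 0, so π^56(f) = π^0(f).
So π^56(f) = f.

f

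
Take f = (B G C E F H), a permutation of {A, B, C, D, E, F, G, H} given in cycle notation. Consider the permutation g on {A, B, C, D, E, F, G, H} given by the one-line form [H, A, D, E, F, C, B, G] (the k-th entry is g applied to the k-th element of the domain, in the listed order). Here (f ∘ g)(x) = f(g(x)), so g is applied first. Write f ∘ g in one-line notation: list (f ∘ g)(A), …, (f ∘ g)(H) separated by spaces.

Chase each element through g then f: A → H → B; B → A → A; C → D → D; D → E → F; E → F → H; F → C → E; G → B → G; H → G → C.
Collecting the images, f ∘ g = [B A D F H E G C].

B A D F H E G C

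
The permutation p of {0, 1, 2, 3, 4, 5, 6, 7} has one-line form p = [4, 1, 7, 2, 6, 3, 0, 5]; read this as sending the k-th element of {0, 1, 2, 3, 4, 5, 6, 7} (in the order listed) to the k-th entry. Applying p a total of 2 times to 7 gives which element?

3

Tracing 7 → 5 → … returns to 7 after 4 steps, so 7 lies in a 4-cycle (2, 7, 5, 3).
Stepping 2 places around the cycle: 7 → 5 → 3.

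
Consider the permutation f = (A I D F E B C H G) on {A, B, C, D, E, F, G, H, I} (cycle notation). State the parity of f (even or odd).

even

The cycle lengths are 9.
A cycle is odd iff its length is even; f has 0 even-length cycles, so sgn(f) = (−1)^0 and f is even.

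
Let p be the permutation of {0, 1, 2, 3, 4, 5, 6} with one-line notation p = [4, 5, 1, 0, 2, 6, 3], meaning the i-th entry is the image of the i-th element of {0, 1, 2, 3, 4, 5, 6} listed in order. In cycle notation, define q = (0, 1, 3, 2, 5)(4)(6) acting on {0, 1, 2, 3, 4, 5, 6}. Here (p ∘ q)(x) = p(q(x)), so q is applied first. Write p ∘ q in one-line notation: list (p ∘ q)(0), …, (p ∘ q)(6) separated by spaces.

5 0 6 1 2 4 3

For each element, apply q then p: 0 → 1 → 5; 1 → 3 → 0; 2 → 5 → 6; 3 → 2 → 1; 4 → 4 → 2; 5 → 0 → 4; 6 → 6 → 3.
Collecting the images, p ∘ q = [5 0 6 1 2 4 3].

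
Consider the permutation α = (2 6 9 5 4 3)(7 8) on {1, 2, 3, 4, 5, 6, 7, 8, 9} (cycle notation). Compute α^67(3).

3 lies in the 6-cycle (2 6 9 5 4 3).
Powers repeat with period 6 on this cycle, and 67 mod 6 = 1, so α^67(3) = α^1(3).
Stepping 1 place around the cycle: 3 → 2.

2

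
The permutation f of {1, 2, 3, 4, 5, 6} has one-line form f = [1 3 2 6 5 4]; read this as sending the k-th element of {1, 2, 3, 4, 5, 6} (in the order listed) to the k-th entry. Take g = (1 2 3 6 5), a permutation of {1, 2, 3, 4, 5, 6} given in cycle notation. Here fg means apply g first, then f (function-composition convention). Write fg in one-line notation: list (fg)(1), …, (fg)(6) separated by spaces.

For each element, apply g then f: 1 → 2 → 3; 2 → 3 → 2; 3 → 6 → 4; 4 → 4 → 6; 5 → 1 → 1; 6 → 5 → 5.
Collecting the images, fg = [3 2 4 6 1 5].

3 2 4 6 1 5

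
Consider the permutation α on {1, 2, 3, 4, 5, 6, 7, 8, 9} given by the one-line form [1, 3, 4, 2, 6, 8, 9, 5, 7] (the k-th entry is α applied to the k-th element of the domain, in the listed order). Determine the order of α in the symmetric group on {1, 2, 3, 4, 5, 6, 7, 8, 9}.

6

Writing α as disjoint cycles, the cycle lengths are 3, 3, 2, 1.
The order of α is the least common multiple of its cycle lengths: lcm(3, 3, 2) = 6.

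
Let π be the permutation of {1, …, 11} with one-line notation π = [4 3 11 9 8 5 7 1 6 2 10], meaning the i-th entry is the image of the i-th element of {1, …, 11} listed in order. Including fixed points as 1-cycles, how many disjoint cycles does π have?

3

The cycle decomposition is (1, 4, 9, 6, 5, 8)(2, 3, 11, 10)(7), which has 3 cycles (counting 1-cycles).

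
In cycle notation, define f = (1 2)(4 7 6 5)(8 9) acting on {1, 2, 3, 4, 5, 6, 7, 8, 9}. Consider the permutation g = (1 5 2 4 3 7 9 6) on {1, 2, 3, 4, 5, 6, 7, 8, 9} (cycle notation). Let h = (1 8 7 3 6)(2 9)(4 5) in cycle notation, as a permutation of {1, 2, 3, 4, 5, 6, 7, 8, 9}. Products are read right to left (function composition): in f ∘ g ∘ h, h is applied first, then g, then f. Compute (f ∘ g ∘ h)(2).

5

Chase 2: h(2) = 9; g(9) = 6; f(6) = 5. Hence (f ∘ g ∘ h)(2) = 5.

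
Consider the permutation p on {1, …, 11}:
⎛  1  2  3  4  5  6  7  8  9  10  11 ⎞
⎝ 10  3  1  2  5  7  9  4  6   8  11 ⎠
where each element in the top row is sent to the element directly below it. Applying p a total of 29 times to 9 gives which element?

7

Tracing 9 → 6 → … returns to 9 after 3 steps, so 9 lies in a 3-cycle (6, 7, 9).
Since the cycle has length 3, p^29 acts on it the same as p^2 (29 mod 3 = 2).
Advancing 2 steps from 9: 9 → 6 → 7.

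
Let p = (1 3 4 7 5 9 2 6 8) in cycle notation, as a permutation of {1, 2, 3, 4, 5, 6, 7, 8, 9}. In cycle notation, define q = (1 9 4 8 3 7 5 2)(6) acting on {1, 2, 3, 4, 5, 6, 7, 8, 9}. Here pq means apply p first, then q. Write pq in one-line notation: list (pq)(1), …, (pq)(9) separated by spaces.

7 6 8 5 4 3 2 9 1

For each element, apply p then q: 1 → 3 → 7; 2 → 6 → 6; 3 → 4 → 8; 4 → 7 → 5; 5 → 9 → 4; 6 → 8 → 3; 7 → 5 → 2; 8 → 1 → 9; 9 → 2 → 1.
So pq in one-line form is 7 6 8 5 4 3 2 9 1.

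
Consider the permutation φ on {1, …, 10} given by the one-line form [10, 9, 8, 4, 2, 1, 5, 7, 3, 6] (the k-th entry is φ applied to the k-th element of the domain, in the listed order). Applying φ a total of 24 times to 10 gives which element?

Tracing 10 → 6 → … returns to 10 after 3 steps, so 10 lies in a 3-cycle (1 10 6).
Since the cycle has length 3, φ^24 acts on it the same as φ^0 (24 mod 3 = 0).
So φ^24(10) = 10.

10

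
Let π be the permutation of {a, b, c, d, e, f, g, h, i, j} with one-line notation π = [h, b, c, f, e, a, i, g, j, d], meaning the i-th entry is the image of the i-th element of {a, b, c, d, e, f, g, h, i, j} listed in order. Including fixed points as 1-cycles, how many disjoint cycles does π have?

The cycle decomposition is (a, h, g, i, j, d, f)(b)(c)(e), which has 4 cycles (counting 1-cycles).

4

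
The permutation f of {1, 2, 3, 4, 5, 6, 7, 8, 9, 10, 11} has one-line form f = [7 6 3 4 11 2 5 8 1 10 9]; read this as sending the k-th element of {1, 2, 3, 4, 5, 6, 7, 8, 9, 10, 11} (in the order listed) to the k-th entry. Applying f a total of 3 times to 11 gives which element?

Tracing 11 → 9 → … returns to 11 after 5 steps, so 11 lies in a 5-cycle (1, 7, 5, 11, 9).
Advancing 3 steps from 11: 11 → 9 → 1 → 7.

7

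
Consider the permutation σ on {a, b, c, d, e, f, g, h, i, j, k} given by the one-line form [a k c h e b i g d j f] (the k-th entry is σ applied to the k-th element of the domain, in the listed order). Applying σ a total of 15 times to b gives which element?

b

Tracing b → k → … returns to b after 3 steps, so b lies in a 3-cycle (b k f).
Since the cycle has length 3, σ^15 acts on it the same as σ^0 (15 mod 3 = 0).
So σ^15(b) = b.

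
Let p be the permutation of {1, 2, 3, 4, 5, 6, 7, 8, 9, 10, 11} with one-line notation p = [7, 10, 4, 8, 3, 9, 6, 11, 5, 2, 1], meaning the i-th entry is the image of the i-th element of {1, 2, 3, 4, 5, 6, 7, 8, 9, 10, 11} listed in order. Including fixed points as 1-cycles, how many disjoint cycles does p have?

The cycle decomposition is (1 7 6 9 5 3 4 8 11)(2 10), which has 2 cycles (counting 1-cycles).

2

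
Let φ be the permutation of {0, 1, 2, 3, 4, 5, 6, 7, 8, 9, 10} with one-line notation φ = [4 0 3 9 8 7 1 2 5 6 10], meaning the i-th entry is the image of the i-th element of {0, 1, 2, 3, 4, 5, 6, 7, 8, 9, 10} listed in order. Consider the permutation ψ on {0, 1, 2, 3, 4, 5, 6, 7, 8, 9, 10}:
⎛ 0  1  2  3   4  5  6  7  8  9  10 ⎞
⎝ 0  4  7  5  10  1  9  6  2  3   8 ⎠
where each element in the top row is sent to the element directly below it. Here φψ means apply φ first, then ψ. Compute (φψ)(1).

(φψ)(1) = ψ(φ(1)). φ(1) = 0, then ψ(0) = 0. So (φψ)(1) = 0.

0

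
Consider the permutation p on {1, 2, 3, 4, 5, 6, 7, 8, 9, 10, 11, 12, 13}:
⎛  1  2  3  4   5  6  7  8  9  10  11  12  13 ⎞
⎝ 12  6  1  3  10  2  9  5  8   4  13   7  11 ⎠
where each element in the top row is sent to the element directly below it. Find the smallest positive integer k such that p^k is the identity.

18

The disjoint-cycle form of p has cycle lengths 9, 2, 2.
Since disjoint cycles commute, ord(p) = lcm(9, 2, 2) = 18.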